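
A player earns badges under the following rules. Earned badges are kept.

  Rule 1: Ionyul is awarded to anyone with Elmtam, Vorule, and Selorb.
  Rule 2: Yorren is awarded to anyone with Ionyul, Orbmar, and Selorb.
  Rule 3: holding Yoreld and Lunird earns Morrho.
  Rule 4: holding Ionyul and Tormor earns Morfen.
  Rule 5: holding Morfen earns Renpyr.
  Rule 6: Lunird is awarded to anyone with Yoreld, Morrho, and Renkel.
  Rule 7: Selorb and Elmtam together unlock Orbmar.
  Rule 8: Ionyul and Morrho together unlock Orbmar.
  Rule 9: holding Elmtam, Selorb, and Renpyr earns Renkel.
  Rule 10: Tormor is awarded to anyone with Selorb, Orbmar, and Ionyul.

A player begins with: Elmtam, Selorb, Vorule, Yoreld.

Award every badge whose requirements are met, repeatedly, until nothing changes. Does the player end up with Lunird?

Lunird would need Yoreld, Morrho, and Renkel (Rule 6), but Morrho is never earned.

No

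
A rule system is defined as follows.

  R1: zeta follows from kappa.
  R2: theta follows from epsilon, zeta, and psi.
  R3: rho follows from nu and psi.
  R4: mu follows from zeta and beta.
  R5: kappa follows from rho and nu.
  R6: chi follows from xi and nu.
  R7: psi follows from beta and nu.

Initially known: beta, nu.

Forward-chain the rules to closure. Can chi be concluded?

No

chi would need xi and nu (R6), but xi is never established.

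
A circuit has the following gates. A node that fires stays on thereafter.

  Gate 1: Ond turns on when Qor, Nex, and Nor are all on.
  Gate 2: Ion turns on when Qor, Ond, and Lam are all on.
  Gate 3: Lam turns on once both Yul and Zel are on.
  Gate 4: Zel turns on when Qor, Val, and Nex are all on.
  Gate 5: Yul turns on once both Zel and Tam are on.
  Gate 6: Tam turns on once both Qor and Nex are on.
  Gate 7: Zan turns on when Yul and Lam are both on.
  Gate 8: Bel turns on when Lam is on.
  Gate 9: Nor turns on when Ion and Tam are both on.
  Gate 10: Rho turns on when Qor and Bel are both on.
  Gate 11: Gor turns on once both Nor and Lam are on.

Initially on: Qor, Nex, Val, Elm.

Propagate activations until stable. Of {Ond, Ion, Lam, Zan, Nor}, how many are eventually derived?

Qor, Val, and Nex are on, so Zel turns on (Gate 4).
Gate 6: Qor and Nex on → Tam on.
Gate 5: Zel and Tam on → Yul on.
Yul and Zel are on, so Lam turns on (Gate 3).
Yul and Lam are on, so Zan turns on (Gate 7).
Ond would need Qor, Nex, and Nor (Gate 1), but Nor never turns on.
Ion would need Qor, Ond, and Lam (Gate 2), but Ond never turns on.
Lam: reached.
Zan: reached.
Nor would need Ion and Tam (Gate 9), but Ion never turns on.
Reached: Lam and Zan — 2 of the 5.

2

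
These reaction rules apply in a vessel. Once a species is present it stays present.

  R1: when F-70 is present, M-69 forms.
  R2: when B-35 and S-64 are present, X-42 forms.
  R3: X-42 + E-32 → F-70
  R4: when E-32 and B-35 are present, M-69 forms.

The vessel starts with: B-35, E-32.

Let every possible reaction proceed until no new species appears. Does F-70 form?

F-70 would need X-42 and E-32 (R3), but X-42 never forms.

No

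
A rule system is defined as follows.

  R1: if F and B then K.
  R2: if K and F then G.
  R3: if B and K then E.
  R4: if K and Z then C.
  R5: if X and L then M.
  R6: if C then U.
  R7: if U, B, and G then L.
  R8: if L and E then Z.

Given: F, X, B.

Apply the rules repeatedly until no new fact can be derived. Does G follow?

From F and B, R1 gives K.
From K and F, R2 gives G.

Yes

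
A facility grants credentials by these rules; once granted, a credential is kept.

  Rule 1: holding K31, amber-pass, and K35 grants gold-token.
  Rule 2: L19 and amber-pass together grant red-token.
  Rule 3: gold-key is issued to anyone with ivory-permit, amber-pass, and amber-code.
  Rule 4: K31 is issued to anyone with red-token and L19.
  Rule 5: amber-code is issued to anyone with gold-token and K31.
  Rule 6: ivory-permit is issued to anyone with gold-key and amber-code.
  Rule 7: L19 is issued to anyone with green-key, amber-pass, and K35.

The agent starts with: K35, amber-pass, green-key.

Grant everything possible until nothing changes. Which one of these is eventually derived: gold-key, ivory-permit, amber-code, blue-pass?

amber-code

Holding green-key, amber-pass, and K35 grants L19 (Rule 7).
Holding L19 and amber-pass grants red-token (Rule 2).
Holding red-token and L19 grants K31 (Rule 4).
Holding K31, amber-pass, and K35 grants gold-token (Rule 1).
Holding gold-token and K31 grants amber-code (Rule 5).
No rule produces blue-pass, and it is not given. gold-key would need ivory-permit, amber-pass, and amber-code (Rule 3), but ivory-permit is never granted. ivory-permit would need gold-key and amber-code (Rule 6), but gold-key is never granted.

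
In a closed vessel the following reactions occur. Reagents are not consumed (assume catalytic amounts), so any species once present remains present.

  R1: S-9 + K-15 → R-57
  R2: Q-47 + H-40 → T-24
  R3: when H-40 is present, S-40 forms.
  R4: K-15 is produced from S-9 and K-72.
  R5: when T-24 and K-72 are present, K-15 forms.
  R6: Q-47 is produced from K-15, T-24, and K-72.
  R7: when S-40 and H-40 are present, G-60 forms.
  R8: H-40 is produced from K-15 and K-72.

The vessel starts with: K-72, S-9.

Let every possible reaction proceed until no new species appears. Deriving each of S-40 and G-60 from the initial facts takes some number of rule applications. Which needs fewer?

S-40

S-40: S-9 and K-72 present → K-15 forms (R4). K-15 and K-72 present → H-40 forms (R8). H-40 present → S-40 forms (R3). [3 rule applications]
G-60: S-9 and K-72 present → K-15 forms (R4). K-15 and K-72 present → H-40 forms (R8). H-40 present → S-40 forms (R3). S-40 and H-40 present → G-60 forms (R7). [4 rule applications]
S-40 needs fewer.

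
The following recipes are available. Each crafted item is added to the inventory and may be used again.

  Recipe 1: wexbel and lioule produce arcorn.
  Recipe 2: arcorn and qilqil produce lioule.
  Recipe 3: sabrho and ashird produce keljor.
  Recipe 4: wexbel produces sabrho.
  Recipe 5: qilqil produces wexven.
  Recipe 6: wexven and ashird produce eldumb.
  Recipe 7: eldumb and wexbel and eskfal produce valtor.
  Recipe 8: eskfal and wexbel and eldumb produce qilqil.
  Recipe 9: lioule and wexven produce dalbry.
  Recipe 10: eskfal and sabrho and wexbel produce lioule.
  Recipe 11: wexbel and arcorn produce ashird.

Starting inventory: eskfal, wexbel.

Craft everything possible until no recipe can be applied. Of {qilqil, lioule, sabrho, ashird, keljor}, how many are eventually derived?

wexbel → sabrho (Recipe 4).
Using Recipe 10, eskfal, sabrho, and wexbel make lioule.
Using Recipe 1, wexbel and lioule make arcorn.
Using Recipe 11, wexbel and arcorn make ashird.
sabrho and ashird → keljor (Recipe 3).
qilqil would need eskfal, wexbel, and eldumb (Recipe 8), but eldumb is never obtained.
lioule: reached.
sabrho: reached.
ashird: reached.
keljor: reached.
Reached: lioule, sabrho, ashird, and keljor — 4 of the 5.

4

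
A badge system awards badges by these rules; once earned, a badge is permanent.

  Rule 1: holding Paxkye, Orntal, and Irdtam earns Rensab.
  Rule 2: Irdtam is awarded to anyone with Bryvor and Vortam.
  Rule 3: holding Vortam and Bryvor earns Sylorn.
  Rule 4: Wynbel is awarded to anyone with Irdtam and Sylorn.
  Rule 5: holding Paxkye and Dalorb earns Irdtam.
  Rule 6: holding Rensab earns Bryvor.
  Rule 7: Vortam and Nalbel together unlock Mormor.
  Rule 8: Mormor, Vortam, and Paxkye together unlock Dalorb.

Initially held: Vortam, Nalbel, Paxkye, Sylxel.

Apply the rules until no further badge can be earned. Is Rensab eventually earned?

No

Rensab would need Paxkye, Orntal, and Irdtam (Rule 1), but Orntal is never earned.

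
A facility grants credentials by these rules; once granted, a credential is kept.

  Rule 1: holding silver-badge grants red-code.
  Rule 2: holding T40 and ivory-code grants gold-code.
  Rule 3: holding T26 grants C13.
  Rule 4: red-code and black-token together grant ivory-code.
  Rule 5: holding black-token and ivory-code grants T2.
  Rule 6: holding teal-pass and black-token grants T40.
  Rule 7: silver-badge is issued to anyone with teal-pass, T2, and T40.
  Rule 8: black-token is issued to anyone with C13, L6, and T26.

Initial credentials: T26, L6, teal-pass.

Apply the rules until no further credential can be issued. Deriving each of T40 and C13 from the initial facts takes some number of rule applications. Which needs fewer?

C13: Holding T26 grants C13 (Rule 3). [1 rule application]
T40: Holding T26 grants C13 (Rule 3). Holding C13, L6, and T26 grants black-token (Rule 8). Holding teal-pass and black-token grants T40 (Rule 6). [3 rule applications]
C13 needs fewer.

C13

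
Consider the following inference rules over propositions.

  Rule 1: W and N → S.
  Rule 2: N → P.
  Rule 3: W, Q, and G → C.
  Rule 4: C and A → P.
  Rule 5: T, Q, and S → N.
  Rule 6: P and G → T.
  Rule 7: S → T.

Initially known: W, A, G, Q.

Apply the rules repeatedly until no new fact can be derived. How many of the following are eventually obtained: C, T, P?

3

From W, Q, and G, Rule 3 gives C.
C and A hold, so P follows (Rule 4).
P and G hold, so T follows (Rule 6).
C: reached.
T: reached.
P: reached.
All 3 are reached.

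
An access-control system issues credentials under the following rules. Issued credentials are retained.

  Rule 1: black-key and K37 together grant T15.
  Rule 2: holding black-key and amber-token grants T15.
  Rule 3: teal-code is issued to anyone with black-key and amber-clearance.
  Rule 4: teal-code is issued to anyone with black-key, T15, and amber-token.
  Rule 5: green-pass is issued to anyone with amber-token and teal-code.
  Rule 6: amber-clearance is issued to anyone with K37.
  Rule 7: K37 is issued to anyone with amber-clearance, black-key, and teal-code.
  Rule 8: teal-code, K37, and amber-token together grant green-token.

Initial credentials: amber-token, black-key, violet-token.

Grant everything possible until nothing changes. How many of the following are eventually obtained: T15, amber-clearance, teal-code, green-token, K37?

Holding black-key and amber-token grants T15 (Rule 2).
Holding black-key, T15, and amber-token grants teal-code (Rule 4).
T15: reached.
amber-clearance would need K37 (Rule 6), but K37 is never granted.
teal-code: reached.
green-token would need teal-code, K37, and amber-token (Rule 8), but K37 is never granted.
K37 would need amber-clearance, black-key, and teal-code (Rule 7), but amber-clearance is never granted.
Reached: T15 and teal-code — 2 of the 5.

2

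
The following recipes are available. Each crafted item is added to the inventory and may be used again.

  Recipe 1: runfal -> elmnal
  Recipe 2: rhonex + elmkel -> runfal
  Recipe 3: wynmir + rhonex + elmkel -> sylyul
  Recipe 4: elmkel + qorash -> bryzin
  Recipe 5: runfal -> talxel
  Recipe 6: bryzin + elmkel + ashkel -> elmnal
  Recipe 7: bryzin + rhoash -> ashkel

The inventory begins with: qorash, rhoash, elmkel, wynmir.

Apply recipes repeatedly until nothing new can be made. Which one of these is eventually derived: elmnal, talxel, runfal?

elmkel + qorash -> bryzin (Recipe 4).
Using Recipe 7, bryzin and rhoash make ashkel.
bryzin + elmkel + ashkel -> elmnal (Recipe 6).
runfal would need rhonex and elmkel (Recipe 2), but rhonex is never obtained. talxel would need runfal (Recipe 5), but runfal is never obtained.

elmnal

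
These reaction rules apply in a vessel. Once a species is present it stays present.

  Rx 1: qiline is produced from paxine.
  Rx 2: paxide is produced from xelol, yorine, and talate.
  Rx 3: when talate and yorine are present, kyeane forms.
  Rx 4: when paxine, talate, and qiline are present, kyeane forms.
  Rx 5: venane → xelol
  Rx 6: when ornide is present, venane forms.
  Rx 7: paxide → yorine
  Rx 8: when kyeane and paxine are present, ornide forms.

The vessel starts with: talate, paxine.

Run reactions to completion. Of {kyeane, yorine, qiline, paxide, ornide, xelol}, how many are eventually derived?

paxine present → qiline forms (Rx 1).
paxine, talate, and qiline present → kyeane forms (Rx 4).
kyeane and paxine present → ornide forms (Rx 8).
ornide present → venane forms (Rx 6).
venane present → xelol forms (Rx 5).
kyeane: reached.
yorine would need paxide (Rx 7), but paxide never forms.
qiline: reached.
paxide would need xelol, yorine, and talate (Rx 2), but yorine never forms.
ornide: reached.
xelol: reached.
Reached: kyeane, qiline, ornide, and xelol — 4 of the 6.

4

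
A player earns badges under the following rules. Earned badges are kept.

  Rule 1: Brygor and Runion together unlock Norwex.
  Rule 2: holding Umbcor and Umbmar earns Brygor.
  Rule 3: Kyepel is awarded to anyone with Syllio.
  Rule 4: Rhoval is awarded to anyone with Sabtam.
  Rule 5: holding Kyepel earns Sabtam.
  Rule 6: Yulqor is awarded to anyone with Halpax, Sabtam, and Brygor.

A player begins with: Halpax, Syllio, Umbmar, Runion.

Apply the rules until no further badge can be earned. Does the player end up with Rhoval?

Yes

With Syllio, Kyepel is earned (Rule 3).
With Kyepel, Sabtam is earned (Rule 5).
With Sabtam, Rhoval is earned (Rule 4).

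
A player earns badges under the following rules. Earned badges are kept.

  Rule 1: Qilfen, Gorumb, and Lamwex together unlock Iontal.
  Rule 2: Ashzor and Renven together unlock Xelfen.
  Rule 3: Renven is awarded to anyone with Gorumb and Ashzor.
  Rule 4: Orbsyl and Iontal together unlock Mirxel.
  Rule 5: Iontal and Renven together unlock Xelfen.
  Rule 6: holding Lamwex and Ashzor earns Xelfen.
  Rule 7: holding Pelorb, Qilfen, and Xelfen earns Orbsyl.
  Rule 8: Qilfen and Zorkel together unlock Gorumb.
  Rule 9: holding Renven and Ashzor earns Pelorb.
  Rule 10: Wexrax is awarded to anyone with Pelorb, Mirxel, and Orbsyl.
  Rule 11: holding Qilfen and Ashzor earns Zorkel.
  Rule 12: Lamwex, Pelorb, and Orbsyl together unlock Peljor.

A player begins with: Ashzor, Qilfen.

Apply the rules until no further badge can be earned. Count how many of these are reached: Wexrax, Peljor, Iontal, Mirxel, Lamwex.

0

Wexrax would need Pelorb, Mirxel, and Orbsyl (Rule 10), but Mirxel is never earned.
Peljor would need Lamwex, Pelorb, and Orbsyl (Rule 12), but Lamwex is never earned.
Iontal would need Qilfen, Gorumb, and Lamwex (Rule 1), but Lamwex is never earned.
Mirxel would need Orbsyl and Iontal (Rule 4), but Iontal is never earned.
No rule produces Lamwex, and it is not given.
None of the 5 are reached.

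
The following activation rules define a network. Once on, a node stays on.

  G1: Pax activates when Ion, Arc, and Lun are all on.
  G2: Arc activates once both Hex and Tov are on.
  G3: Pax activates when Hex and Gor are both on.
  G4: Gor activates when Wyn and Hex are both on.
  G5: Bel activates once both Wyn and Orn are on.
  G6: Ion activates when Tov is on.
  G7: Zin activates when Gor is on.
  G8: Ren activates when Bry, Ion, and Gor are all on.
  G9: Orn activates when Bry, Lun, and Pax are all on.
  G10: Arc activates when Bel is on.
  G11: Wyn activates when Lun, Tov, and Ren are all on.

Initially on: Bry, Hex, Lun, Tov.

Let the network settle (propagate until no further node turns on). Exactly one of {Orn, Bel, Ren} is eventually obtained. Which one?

Orn

G6: Tov on → Ion on.
G2: Hex and Tov on → Arc on.
G1: Ion, Arc, and Lun on → Pax on.
Bry, Lun, and Pax are on, so Orn activates (G9).
Bel would need Wyn and Orn (G5), but Wyn never turns on. Ren would need Bry, Ion, and Gor (G8), but Gor never turns on.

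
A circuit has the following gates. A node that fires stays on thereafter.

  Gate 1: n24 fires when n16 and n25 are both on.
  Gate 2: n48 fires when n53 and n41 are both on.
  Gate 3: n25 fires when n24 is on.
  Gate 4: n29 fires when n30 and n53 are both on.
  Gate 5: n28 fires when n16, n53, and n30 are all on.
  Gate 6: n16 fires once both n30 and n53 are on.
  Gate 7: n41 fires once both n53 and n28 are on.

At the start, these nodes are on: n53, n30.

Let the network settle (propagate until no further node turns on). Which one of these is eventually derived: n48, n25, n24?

n48

Gate 6: n30 and n53 on → n16 on.
Gate 5: n16, n53, and n30 on → n28 on.
Gate 7: n53 and n28 on → n41 on.
n53 and n41 are on, so n48 fires (Gate 2).
n24 would need n16 and n25 (Gate 1), but n25 never turns on. n25 would need n24 (Gate 3), but n24 never turns on.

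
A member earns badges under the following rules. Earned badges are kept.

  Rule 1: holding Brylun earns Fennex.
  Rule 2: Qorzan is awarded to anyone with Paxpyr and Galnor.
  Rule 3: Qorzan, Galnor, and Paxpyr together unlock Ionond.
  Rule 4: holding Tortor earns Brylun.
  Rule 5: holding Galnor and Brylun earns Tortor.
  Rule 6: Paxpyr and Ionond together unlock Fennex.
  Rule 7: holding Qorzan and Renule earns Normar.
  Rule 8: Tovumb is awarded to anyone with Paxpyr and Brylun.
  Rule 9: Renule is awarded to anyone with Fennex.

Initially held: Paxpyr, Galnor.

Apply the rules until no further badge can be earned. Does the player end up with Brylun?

Brylun would need Tortor (Rule 4), but Tortor is never earned.

No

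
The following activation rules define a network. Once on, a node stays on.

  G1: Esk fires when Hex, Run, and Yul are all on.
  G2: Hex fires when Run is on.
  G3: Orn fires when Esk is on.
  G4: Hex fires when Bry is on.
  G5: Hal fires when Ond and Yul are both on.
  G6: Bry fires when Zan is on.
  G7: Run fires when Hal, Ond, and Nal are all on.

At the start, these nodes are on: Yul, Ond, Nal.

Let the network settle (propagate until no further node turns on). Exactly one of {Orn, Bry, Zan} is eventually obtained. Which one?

G5: Ond and Yul on → Hal on.
Hal, Ond, and Nal are on, so Run fires (G7).
G2: Run on → Hex on.
G1: Hex, Run, and Yul on → Esk on.
G3: Esk on → Orn on.
No rule produces Zan, and it is not given. Bry would need Zan (G6), but Zan never turns on.

Orn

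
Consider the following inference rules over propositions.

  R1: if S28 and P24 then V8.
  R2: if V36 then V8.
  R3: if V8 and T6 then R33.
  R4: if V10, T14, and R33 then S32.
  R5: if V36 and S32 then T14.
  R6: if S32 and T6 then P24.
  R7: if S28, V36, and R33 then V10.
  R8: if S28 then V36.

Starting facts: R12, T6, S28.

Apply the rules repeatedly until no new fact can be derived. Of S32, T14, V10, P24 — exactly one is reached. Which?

From S28, R8 gives V36.
V36 holds, so V8 follows (R2).
From V8 and T6, R3 gives R33.
From S28, V36, and R33, R7 gives V10.
T14 would need V36 and S32 (R5), but S32 is never established. P24 would need S32 and T6 (R6), but S32 is never established. S32 would need V10, T14, and R33 (R4), but T14 is never established.

V10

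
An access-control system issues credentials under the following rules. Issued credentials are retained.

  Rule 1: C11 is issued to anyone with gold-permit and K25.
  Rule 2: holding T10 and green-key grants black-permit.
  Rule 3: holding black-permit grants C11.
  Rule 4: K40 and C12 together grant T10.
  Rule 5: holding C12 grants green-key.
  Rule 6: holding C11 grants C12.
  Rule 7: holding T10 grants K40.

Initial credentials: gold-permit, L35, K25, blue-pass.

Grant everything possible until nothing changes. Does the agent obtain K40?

K40 would need T10 (Rule 7), but T10 is never granted.

No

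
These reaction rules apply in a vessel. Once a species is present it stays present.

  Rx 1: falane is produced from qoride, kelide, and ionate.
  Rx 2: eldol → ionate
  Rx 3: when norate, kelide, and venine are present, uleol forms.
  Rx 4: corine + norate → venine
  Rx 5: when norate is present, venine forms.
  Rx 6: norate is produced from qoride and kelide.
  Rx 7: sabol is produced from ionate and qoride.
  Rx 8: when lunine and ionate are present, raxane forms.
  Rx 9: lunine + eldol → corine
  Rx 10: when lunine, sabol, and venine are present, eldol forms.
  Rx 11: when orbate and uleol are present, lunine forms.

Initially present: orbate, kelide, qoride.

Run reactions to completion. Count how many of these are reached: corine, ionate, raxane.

0

corine would need lunine and eldol (Rx 9), but eldol never forms.
ionate would need eldol (Rx 2), but eldol never forms.
raxane would need lunine and ionate (Rx 8), but ionate never forms.
None of the 3 are reached.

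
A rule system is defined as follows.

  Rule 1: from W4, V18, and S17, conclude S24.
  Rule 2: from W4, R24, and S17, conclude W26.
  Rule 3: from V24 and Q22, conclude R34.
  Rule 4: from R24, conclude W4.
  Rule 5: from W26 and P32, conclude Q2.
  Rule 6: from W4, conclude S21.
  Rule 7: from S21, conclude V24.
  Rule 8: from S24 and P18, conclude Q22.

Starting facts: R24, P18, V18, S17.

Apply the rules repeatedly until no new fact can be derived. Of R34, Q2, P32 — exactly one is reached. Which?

R34

From R24, Rule 4 gives W4.
From W4, V18, and S17, Rule 1 gives S24.
From W4, Rule 6 gives S21.
From S24 and P18, Rule 8 gives Q22.
From S21, Rule 7 gives V24.
V24 and Q22 hold, so R34 follows (Rule 3).
Q2 would need W26 and P32 (Rule 5), but P32 is never established. No rule produces P32, and it is not given.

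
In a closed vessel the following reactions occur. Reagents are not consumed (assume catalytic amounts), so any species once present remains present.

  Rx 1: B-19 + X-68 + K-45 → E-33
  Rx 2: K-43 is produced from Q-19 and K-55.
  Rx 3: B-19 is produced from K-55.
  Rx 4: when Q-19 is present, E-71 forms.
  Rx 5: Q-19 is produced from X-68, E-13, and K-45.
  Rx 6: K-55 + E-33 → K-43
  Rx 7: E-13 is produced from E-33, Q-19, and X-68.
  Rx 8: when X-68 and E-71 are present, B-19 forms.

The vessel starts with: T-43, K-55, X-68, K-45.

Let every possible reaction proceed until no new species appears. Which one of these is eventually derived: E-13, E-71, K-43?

K-55 present → B-19 forms (Rx 3).
B-19, X-68, and K-45 present → E-33 forms (Rx 1).
K-55 and E-33 present → K-43 forms (Rx 6).
E-71 would need Q-19 (Rx 4), but Q-19 never forms. E-13 would need E-33, Q-19, and X-68 (Rx 7), but Q-19 never forms.

K-43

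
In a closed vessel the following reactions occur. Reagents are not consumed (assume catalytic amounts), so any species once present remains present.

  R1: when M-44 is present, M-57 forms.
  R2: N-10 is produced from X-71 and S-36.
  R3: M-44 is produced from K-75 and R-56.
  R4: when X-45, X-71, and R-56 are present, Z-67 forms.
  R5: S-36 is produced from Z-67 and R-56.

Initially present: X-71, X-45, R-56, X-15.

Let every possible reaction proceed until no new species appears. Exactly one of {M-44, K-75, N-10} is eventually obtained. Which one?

X-45, X-71, and R-56 present → Z-67 forms (R4).
Z-67 and R-56 present → S-36 forms (R5).
X-71 and S-36 present → N-10 forms (R2).
No rule produces K-75, and it is not given. M-44 would need K-75 and R-56 (R3), but K-75 never forms.

N-10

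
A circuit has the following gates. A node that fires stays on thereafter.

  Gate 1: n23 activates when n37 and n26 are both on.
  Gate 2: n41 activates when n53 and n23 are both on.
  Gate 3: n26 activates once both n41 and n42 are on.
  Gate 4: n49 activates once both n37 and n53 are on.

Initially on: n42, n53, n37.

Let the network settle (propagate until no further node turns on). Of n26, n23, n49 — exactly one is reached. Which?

n49

Gate 4: n37 and n53 on → n49 on.
n23 would need n37 and n26 (Gate 1), but n26 never turns on. n26 would need n41 and n42 (Gate 3), but n41 never turns on.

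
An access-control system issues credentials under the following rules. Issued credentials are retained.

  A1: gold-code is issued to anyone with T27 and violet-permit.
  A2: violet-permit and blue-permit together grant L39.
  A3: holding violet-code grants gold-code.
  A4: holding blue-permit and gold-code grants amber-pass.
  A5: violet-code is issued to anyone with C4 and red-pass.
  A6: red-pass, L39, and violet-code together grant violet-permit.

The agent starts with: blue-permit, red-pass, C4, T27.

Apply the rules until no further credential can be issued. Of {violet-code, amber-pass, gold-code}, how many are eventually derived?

3

Holding C4 and red-pass grants violet-code (A5).
Holding violet-code grants gold-code (A3).
Holding blue-permit and gold-code grants amber-pass (A4).
violet-code: reached.
amber-pass: reached.
gold-code: reached.
All 3 are reached.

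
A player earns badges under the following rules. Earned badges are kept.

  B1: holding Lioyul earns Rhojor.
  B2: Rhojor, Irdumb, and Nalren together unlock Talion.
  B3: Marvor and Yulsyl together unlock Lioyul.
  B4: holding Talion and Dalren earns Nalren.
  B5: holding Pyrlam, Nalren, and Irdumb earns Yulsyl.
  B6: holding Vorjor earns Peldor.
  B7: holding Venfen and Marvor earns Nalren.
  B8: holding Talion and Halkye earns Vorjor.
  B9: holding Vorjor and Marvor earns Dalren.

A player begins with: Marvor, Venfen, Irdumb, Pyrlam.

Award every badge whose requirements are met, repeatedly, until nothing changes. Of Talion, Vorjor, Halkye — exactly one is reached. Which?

With Venfen and Marvor, Nalren is earned (B7).
With Pyrlam, Nalren, and Irdumb, Yulsyl is earned (B5).
With Marvor and Yulsyl, Lioyul is earned (B3).
With Lioyul, Rhojor is earned (B1).
With Rhojor, Irdumb, and Nalren, Talion is earned (B2).
No rule produces Halkye, and it is not given. Vorjor would need Talion and Halkye (B8), but Halkye is never earned.

Talion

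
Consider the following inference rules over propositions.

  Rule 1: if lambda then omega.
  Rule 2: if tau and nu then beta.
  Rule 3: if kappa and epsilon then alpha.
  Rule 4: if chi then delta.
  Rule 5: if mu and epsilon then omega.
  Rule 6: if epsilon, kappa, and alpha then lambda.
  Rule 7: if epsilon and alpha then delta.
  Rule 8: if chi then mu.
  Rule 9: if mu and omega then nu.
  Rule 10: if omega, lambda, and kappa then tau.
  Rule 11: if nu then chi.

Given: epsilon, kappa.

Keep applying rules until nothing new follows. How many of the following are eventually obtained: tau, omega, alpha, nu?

From kappa and epsilon, Rule 3 gives alpha.
epsilon, kappa, and alpha hold, so lambda follows (Rule 6).
From lambda, Rule 1 gives omega.
omega, lambda, and kappa hold, so tau follows (Rule 10).
tau: reached.
omega: reached.
alpha: reached.
nu would need mu and omega (Rule 9), but mu is never established.
Reached: tau, omega, and alpha — 3 of the 4.

3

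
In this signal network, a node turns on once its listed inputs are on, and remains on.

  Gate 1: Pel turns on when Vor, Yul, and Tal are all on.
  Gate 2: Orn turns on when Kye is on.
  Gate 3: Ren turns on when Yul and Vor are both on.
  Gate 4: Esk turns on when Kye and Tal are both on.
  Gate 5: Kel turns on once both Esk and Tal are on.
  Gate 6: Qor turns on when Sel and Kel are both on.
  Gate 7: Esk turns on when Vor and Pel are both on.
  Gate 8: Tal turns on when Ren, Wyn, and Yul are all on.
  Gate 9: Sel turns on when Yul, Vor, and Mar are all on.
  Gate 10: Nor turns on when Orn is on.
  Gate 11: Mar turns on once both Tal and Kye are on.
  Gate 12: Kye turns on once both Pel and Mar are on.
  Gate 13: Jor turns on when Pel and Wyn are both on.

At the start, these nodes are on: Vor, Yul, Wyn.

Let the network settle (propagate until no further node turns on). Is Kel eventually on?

Gate 3: Yul and Vor on → Ren on.
Gate 8: Ren, Wyn, and Yul on → Tal on.
Gate 1: Vor, Yul, and Tal on → Pel on.
Gate 7: Vor and Pel on → Esk on.
Esk and Tal are on, so Kel turns on (Gate 5).

Yes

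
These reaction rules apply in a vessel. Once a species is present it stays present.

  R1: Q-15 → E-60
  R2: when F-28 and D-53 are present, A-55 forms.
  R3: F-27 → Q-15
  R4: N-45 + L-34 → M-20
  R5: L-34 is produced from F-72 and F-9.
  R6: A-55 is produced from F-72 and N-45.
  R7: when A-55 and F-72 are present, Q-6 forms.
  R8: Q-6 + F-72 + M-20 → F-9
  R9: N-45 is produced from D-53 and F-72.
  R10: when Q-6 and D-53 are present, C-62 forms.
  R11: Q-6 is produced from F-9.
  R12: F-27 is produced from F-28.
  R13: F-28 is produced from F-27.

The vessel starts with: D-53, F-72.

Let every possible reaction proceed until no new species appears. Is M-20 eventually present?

No

M-20 would need N-45 and L-34 (R4), but L-34 never forms.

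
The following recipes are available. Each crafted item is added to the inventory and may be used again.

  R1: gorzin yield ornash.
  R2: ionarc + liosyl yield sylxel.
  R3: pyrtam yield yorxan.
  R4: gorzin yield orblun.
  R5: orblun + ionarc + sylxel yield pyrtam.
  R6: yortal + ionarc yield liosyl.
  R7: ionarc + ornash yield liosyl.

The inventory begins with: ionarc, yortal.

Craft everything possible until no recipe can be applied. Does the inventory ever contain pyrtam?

pyrtam would need orblun, ionarc, and sylxel (R5), but orblun is never obtained.

No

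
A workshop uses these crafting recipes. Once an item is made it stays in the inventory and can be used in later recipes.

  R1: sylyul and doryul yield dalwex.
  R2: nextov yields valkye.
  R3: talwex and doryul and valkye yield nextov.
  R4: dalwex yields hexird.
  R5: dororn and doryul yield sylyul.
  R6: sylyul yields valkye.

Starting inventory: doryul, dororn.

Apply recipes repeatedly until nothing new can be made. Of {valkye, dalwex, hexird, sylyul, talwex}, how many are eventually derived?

4

Using R5, dororn and doryul make sylyul.
sylyul → valkye (R6).
Using R1, sylyul and doryul make dalwex.
Using R4, dalwex makes hexird.
valkye: reached.
dalwex: reached.
hexird: reached.
sylyul: reached.
No rule produces talwex, and it is not given.
Reached: valkye, dalwex, hexird, and sylyul — 4 of the 5.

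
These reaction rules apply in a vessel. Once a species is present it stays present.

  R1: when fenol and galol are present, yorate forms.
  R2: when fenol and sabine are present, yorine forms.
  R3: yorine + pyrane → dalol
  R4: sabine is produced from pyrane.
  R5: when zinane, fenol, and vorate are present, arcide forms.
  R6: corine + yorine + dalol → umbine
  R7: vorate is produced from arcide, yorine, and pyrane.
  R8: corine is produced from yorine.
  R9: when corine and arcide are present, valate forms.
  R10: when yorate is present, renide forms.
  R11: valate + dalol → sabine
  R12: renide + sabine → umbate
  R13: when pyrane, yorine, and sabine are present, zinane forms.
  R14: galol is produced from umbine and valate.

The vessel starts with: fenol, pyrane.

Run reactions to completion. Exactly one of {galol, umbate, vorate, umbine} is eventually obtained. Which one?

pyrane present → sabine forms (R4).
fenol and sabine present → yorine forms (R2).
yorine and pyrane present → dalol forms (R3).
yorine present → corine forms (R8).
corine, yorine, and dalol present → umbine forms (R6).
umbate would need renide and sabine (R12), but renide never forms. galol would need umbine and valate (R14), but valate never forms. vorate would need arcide, yorine, and pyrane (R7), but arcide never forms.

umbine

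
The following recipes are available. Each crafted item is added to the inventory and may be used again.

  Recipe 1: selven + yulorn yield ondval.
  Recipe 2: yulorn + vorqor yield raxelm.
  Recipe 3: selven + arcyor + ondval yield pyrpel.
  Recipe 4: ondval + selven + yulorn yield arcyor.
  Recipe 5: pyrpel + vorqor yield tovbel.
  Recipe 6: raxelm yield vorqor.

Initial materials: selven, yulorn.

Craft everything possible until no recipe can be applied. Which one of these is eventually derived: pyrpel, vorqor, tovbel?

pyrpel

Using Recipe 1, selven and yulorn make ondval.
ondval + selven + yulorn → arcyor (Recipe 4).
selven + arcyor + ondval → pyrpel (Recipe 3).
tovbel would need pyrpel and vorqor (Recipe 5), but vorqor is never obtained. vorqor would need raxelm (Recipe 6), but raxelm is never obtained.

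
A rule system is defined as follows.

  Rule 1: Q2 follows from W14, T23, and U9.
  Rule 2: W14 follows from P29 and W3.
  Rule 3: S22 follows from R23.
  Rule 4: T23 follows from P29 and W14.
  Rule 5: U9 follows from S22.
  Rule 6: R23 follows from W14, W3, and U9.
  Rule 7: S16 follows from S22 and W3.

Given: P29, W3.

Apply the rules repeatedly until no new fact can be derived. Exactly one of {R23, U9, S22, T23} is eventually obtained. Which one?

From P29 and W3, Rule 2 gives W14.
From P29 and W14, Rule 4 gives T23.
S22 would need R23 (Rule 3), but R23 is never established. R23 would need W14, W3, and U9 (Rule 6), but U9 is never established. U9 would need S22 (Rule 5), but S22 is never established.

T23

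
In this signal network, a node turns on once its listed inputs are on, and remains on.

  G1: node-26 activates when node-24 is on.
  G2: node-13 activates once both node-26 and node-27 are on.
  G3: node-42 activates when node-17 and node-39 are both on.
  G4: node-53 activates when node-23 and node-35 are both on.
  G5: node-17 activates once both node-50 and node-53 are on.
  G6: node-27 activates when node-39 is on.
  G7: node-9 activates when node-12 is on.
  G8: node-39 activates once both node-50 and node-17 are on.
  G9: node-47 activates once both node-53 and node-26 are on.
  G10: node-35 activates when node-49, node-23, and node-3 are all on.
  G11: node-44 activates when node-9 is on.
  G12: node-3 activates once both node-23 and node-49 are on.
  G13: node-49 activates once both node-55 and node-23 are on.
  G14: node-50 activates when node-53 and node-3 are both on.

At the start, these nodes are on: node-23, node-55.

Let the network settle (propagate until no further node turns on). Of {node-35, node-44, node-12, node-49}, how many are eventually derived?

2

G13: node-55 and node-23 on → node-49 on.
G12: node-23 and node-49 on → node-3 on.
node-49, node-23, and node-3 are on, so node-35 activates (G10).
node-35: reached.
node-44 would need node-9 (G11), but node-9 never turns on.
No rule produces node-12, and it is not given.
node-49: reached.
Reached: node-35 and node-49 — 2 of the 4.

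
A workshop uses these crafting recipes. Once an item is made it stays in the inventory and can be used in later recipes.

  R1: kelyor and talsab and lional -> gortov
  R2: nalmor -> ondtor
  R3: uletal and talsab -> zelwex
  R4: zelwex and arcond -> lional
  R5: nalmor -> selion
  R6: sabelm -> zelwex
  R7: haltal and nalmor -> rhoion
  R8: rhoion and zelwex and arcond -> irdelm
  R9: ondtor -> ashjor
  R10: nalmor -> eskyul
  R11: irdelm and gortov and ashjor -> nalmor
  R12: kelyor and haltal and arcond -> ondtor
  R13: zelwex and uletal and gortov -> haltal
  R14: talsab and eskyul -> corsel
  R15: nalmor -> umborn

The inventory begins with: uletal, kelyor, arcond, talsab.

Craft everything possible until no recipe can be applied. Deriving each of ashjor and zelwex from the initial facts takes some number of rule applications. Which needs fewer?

zelwex

zelwex: uletal and talsab -> zelwex (R3). [1 rule application]
ashjor: uletal and talsab -> zelwex (R3). zelwex and arcond -> lional (R4). kelyor and talsab and lional -> gortov (R1). zelwex and uletal and gortov -> haltal (R13). Using R12, kelyor, haltal, and arcond make ondtor. Using R9, ondtor makes ashjor. [6 rule applications]
zelwex needs fewer.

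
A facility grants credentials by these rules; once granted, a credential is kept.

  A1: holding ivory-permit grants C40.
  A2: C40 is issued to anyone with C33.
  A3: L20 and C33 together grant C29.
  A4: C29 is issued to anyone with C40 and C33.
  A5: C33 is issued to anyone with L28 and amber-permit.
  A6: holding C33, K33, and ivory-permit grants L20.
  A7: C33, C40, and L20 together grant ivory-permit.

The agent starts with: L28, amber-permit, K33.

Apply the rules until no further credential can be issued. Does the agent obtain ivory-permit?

No

ivory-permit would need C33, C40, and L20 (A7), but L20 is never granted.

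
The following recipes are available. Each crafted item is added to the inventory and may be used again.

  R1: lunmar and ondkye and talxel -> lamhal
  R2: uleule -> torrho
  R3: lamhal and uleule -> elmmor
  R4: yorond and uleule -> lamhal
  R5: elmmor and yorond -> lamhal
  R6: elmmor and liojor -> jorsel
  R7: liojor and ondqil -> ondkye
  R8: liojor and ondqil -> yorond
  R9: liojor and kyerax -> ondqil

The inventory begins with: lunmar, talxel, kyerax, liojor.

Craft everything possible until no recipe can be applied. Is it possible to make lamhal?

Using R9, liojor and kyerax make ondqil.
Using R7, liojor and ondqil make ondkye.
lunmar and ondkye and talxel -> lamhal (R1).

Yes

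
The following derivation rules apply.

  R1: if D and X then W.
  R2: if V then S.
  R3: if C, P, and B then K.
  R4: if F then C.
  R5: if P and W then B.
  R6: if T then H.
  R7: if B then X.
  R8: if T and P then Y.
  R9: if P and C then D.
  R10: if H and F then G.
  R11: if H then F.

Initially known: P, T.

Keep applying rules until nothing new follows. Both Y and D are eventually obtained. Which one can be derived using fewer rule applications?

Y

Y: T and P hold, so Y follows (R8). [1 rule application]
D: From T, R6 gives H. H holds, so F follows (R11). From F, R4 gives C. From P and C, R9 gives D. [4 rule applications]
Y needs fewer.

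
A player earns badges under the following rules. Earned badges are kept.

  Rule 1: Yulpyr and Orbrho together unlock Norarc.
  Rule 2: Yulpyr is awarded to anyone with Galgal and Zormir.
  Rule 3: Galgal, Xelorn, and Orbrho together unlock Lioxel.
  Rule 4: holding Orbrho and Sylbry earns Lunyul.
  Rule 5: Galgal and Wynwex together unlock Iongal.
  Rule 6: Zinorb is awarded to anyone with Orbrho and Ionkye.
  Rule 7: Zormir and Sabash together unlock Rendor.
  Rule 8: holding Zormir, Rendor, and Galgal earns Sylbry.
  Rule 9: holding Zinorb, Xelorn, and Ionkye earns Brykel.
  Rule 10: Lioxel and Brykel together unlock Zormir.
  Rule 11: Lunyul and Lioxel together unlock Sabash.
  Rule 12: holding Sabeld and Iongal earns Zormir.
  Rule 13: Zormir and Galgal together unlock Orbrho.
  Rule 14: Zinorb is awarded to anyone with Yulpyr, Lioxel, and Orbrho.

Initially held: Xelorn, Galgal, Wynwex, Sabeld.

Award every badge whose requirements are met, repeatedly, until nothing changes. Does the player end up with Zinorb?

With Galgal and Wynwex, Iongal is earned (Rule 5).
With Sabeld and Iongal, Zormir is earned (Rule 12).
With Galgal and Zormir, Yulpyr is earned (Rule 2).
With Zormir and Galgal, Orbrho is earned (Rule 13).
With Galgal, Xelorn, and Orbrho, Lioxel is earned (Rule 3).
With Yulpyr, Lioxel, and Orbrho, Zinorb is earned (Rule 14).

Yes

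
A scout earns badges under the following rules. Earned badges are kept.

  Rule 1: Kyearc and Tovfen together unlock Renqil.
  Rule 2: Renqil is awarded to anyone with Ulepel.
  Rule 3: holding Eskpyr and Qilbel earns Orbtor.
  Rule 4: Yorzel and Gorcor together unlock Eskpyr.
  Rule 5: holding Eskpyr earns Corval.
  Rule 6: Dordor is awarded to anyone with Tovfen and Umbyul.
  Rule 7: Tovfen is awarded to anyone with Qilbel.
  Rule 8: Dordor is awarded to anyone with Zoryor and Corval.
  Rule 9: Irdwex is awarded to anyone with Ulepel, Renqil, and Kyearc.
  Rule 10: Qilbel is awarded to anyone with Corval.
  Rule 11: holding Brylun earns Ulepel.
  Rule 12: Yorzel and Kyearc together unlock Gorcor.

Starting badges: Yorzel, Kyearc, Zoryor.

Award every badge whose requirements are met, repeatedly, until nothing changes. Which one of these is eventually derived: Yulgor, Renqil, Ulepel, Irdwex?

With Yorzel and Kyearc, Gorcor is earned (Rule 12).
With Yorzel and Gorcor, Eskpyr is earned (Rule 4).
With Eskpyr, Corval is earned (Rule 5).
With Corval, Qilbel is earned (Rule 10).
With Qilbel, Tovfen is earned (Rule 7).
With Kyearc and Tovfen, Renqil is earned (Rule 1).
No rule produces Yulgor, and it is not given. Irdwex would need Ulepel, Renqil, and Kyearc (Rule 9), but Ulepel is never earned. Ulepel would need Brylun (Rule 11), but Brylun is never earned.

Renqil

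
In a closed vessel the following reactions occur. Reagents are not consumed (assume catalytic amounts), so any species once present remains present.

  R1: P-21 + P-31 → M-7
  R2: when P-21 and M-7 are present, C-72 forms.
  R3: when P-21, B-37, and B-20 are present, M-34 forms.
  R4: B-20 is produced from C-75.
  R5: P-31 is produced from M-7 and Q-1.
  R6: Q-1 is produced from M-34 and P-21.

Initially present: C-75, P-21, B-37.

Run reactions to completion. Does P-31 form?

P-31 would need M-7 and Q-1 (R5), but M-7 never forms.

No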